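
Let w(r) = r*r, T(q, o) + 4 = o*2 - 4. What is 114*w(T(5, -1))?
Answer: 11400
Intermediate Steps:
T(q, o) = -8 + 2*o (T(q, o) = -4 + (o*2 - 4) = -4 + (2*o - 4) = -4 + (-4 + 2*o) = -8 + 2*o)
w(r) = r²
114*w(T(5, -1)) = 114*(-8 + 2*(-1))² = 114*(-8 - 2)² = 114*(-10)² = 114*100 = 11400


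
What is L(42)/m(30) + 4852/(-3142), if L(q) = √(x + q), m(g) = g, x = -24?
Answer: -2426/1571 + √2/10 ≈ -1.4028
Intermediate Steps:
L(q) = √(-24 + q)
L(42)/m(30) + 4852/(-3142) = √(-24 + 42)/30 + 4852/(-3142) = √18*(1/30) + 4852*(-1/3142) = (3*√2)*(1/30) - 2426/1571 = √2/10 - 2426/1571 = -2426/1571 + √2/10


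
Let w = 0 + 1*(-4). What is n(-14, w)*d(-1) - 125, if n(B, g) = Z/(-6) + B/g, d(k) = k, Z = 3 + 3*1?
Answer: -255/2 ≈ -127.50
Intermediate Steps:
Z = 6 (Z = 3 + 3 = 6)
w = -4 (w = 0 - 4 = -4)
n(B, g) = -1 + B/g (n(B, g) = 6/(-6) + B/g = 6*(-⅙) + B/g = -1 + B/g)
n(-14, w)*d(-1) - 125 = ((-14 - 1*(-4))/(-4))*(-1) - 125 = -(-14 + 4)/4*(-1) - 125 = -¼*(-10)*(-1) - 125 = (5/2)*(-1) - 125 = -5/2 - 125 = -255/2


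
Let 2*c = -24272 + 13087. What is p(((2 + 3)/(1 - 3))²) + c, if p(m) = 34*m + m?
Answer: -21495/4 ≈ -5373.8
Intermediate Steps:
c = -11185/2 (c = (-24272 + 13087)/2 = (½)*(-11185) = -11185/2 ≈ -5592.5)
p(m) = 35*m
p(((2 + 3)/(1 - 3))²) + c = 35*((2 + 3)/(1 - 3))² - 11185/2 = 35*(5/(-2))² - 11185/2 = 35*(5*(-½))² - 11185/2 = 35*(-5/2)² - 11185/2 = 35*(25/4) - 11185/2 = 875/4 - 11185/2 = -21495/4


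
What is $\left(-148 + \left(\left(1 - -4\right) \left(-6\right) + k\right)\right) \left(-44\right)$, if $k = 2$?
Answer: $7744$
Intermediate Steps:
$\left(-148 + \left(\left(1 - -4\right) \left(-6\right) + k\right)\right) \left(-44\right) = \left(-148 + \left(\left(1 - -4\right) \left(-6\right) + 2\right)\right) \left(-44\right) = \left(-148 + \left(\left(1 + 4\right) \left(-6\right) + 2\right)\right) \left(-44\right) = \left(-148 + \left(5 \left(-6\right) + 2\right)\right) \left(-44\right) = \left(-148 + \left(-30 + 2\right)\right) \left(-44\right) = \left(-148 - 28\right) \left(-44\right) = \left(-176\right) \left(-44\right) = 7744$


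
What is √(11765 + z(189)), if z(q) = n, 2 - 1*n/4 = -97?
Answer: √12161 ≈ 110.28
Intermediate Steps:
n = 396 (n = 8 - 4*(-97) = 8 + 388 = 396)
z(q) = 396
√(11765 + z(189)) = √(11765 + 396) = √12161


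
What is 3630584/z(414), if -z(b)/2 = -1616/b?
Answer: 93941361/202 ≈ 4.6506e+5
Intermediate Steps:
z(b) = 3232/b (z(b) = -(-3232)/b = 3232/b)
3630584/z(414) = 3630584/((3232/414)) = 3630584/((3232*(1/414))) = 3630584/(1616/207) = 3630584*(207/1616) = 93941361/202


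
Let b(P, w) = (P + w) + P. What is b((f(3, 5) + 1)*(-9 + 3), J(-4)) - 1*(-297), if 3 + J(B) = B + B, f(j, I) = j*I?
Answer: 94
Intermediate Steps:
f(j, I) = I*j
J(B) = -3 + 2*B (J(B) = -3 + (B + B) = -3 + 2*B)
b(P, w) = w + 2*P
b((f(3, 5) + 1)*(-9 + 3), J(-4)) - 1*(-297) = ((-3 + 2*(-4)) + 2*((5*3 + 1)*(-9 + 3))) - 1*(-297) = ((-3 - 8) + 2*((15 + 1)*(-6))) + 297 = (-11 + 2*(16*(-6))) + 297 = (-11 + 2*(-96)) + 297 = (-11 - 192) + 297 = -203 + 297 = 94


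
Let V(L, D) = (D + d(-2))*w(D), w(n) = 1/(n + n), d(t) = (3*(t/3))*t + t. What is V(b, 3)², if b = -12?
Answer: 25/36 ≈ 0.69444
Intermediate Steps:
d(t) = t + t² (d(t) = (3*(t*(⅓)))*t + t = (3*(t/3))*t + t = t*t + t = t² + t = t + t²)
w(n) = 1/(2*n)
V(L, D) = (2 + D)/(2*D) (V(L, D) = (D - 2*(1 - 2))*(1/(2*D)) = (D - 2*(-1))*(1/(2*D)) = (D + 2)*(1/(2*D)) = (2 + D)*(1/(2*D)) = (2 + D)/(2*D))
V(b, 3)² = ((½)*(2 + 3)/3)² = ((½)*(⅓)*5)² = (⅚)² = 25/36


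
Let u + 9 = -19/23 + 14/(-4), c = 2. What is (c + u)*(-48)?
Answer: 12504/23 ≈ 543.65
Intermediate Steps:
u = -613/46 (u = -9 + (-19/23 + 14/(-4)) = -9 + (-19*1/23 + 14*(-¼)) = -9 + (-19/23 - 7/2) = -9 - 199/46 = -613/46 ≈ -13.326)
(c + u)*(-48) = (2 - 613/46)*(-48) = -521/46*(-48) = 12504/23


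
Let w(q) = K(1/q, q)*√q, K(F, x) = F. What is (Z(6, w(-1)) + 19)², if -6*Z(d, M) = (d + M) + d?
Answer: (102 + I)²/36 ≈ 288.97 + 5.6667*I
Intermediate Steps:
w(q) = q^(-½) (w(q) = √q/q = q^(-½))
Z(d, M) = -d/3 - M/6 (Z(d, M) = -((d + M) + d)/6 = -((M + d) + d)/6 = -(M + 2*d)/6 = -d/3 - M/6)
(Z(6, w(-1)) + 19)² = ((-⅓*6 - (-1)*I/6) + 19)² = ((-2 - (-1)*I/6) + 19)² = ((-2 + I/6) + 19)² = (17 + I/6)²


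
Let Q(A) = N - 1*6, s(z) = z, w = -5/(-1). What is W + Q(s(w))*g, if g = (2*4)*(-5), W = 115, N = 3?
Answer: 235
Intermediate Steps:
w = 5 (w = -5*(-1) = 5)
g = -40 (g = 8*(-5) = -40)
Q(A) = -3 (Q(A) = 3 - 1*6 = 3 - 6 = -3)
W + Q(s(w))*g = 115 - 3*(-40) = 115 + 120 = 235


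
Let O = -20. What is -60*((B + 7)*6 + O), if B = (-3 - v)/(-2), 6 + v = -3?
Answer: -240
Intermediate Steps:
v = -9 (v = -6 - 3 = -9)
B = -3 (B = (-3 - 1*(-9))/(-2) = (-3 + 9)*(-½) = 6*(-½) = -3)
-60*((B + 7)*6 + O) = -60*((-3 + 7)*6 - 20) = -60*(4*6 - 20) = -60*(24 - 20) = -60*4 = -240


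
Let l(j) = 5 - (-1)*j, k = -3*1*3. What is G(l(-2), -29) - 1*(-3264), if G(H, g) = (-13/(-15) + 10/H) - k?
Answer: 16386/5 ≈ 3277.2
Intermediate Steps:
k = -9 (k = -3*3 = -9)
l(j) = 5 + j
G(H, g) = 148/15 + 10/H (G(H, g) = (-13/(-15) + 10/H) - 1*(-9) = (-13*(-1/15) + 10/H) + 9 = (13/15 + 10/H) + 9 = 148/15 + 10/H)
G(l(-2), -29) - 1*(-3264) = (148/15 + 10/(5 - 2)) - 1*(-3264) = (148/15 + 10/3) + 3264 = 66/5 + 3264 = 16386/5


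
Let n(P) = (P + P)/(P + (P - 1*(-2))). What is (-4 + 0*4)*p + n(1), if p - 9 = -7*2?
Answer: 41/2 ≈ 20.500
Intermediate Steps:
n(P) = 2*P/(2 + 2*P) (n(P) = (2*P)/(P + (P + 2)) = (2*P)/(P + (2 + P)) = (2*P)/(2 + 2*P) = 2*P/(2 + 2*P))
p = -5 (p = 9 - 7*2 = 9 - 14 = -5)
(-4 + 0*4)*p + n(1) = (-4 + 0*4)*(-5) + 1/(1 + 1) = (-4 + 0)*(-5) + 1/2 = -4*(-5) + 1*(½) = 20 + ½ = 41/2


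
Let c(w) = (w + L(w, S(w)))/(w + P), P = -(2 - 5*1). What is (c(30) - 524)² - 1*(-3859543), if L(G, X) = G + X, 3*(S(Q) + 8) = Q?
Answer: 4499915227/1089 ≈ 4.1322e+6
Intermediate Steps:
S(Q) = -8 + Q/3
P = 3 (P = -(2 - 5) = -1*(-3) = 3)
c(w) = (-8 + 7*w/3)/(3 + w) (c(w) = (w + (w + (-8 + w/3)))/(w + 3) = (w + (-8 + 4*w/3))/(3 + w) = (-8 + 7*w/3)/(3 + w))
(c(30) - 524)² - 1*(-3859543) = ((-24 + 7*30)/(3*(3 + 30)) - 524)² - 1*(-3859543) = ((⅓)*(-24 + 210)/33 - 524)² + 3859543 = ((⅓)*(1/33)*186 - 524)² + 3859543 = (62/33 - 524)² + 3859543 = (-17230/33)² + 3859543 = 296872900/1089 + 3859543 = 4499915227/1089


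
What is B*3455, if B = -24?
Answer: -82920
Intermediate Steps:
B*3455 = -24*3455 = -82920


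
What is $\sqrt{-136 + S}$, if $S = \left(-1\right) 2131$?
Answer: $i \sqrt{2267} \approx 47.613 i$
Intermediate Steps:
$S = -2131$
$\sqrt{-136 + S} = \sqrt{-136 - 2131} = \sqrt{-2267} = i \sqrt{2267}$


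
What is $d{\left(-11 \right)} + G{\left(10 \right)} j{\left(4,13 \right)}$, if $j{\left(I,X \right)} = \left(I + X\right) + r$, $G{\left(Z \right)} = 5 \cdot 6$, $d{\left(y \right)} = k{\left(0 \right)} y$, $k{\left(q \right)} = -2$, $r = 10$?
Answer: $832$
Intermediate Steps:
$d{\left(y \right)} = - 2 y$
$G{\left(Z \right)} = 30$
$j{\left(I,X \right)} = 10 + I + X$ ($j{\left(I,X \right)} = \left(I + X\right) + 10 = 10 + I + X$)
$d{\left(-11 \right)} + G{\left(10 \right)} j{\left(4,13 \right)} = \left(-2\right) \left(-11\right) + 30 \left(10 + 4 + 13\right) = 22 + 30 \cdot 27 = 22 + 810 = 832$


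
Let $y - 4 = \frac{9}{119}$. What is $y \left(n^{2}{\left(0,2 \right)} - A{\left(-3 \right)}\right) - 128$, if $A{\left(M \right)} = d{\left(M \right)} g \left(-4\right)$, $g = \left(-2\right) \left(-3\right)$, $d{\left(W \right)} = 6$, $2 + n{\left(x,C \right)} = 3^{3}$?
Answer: $\frac{357733}{119} \approx 3006.2$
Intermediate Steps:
$y = \frac{485}{119}$ ($y = 4 + \frac{9}{119} = \frac{485}{119} \approx 4.0756$)
$n{\left(x,C \right)} = 25$ ($n{\left(x,C \right)} = -2 + 3^{3} = -2 + 27 = 25$)
$g = 6$
$A{\left(M \right)} = -144$ ($A{\left(M \right)} = 6 \cdot 6 \left(-4\right) = 36 \left(-4\right) = -144$)
$y \left(n^{2}{\left(0,2 \right)} - A{\left(-3 \right)}\right) - 128 = \frac{485 \left(25^{2} - -144\right)}{119} - 128 = \frac{485 \left(625 + 144\right)}{119} - 128 = \frac{485}{119} \cdot 769 - 128 = \frac{372965}{119} - 128 = \frac{357733}{119}$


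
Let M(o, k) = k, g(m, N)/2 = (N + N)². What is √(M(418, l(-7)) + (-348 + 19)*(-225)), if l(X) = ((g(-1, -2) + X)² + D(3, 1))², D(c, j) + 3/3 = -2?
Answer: √460909 ≈ 678.90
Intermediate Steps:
D(c, j) = -3 (D(c, j) = -1 - 2 = -3)
g(m, N) = 8*N² (g(m, N) = 2*(N + N)² = 2*(2*N)² = 2*(4*N²) = 8*N²)
l(X) = (-3 + (32 + X)²)² (l(X) = ((8*(-2)² + X)² - 3)² = ((8*4 + X)² - 3)² = ((32 + X)² - 3)² = (-3 + (32 + X)²)²)
√(M(418, l(-7)) + (-348 + 19)*(-225)) = √((-3 + (32 - 7)²)² + (-348 + 19)*(-225)) = √((-3 + 25²)² - 329*(-225)) = √((-3 + 625)² + 74025) = √(622² + 74025) = √(386884 + 74025) = √460909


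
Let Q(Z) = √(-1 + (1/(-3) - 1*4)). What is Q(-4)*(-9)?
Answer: -12*I*√3 ≈ -20.785*I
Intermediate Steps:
Q(Z) = 4*I*√3/3 (Q(Z) = √(-1 + (-⅓ - 4)) = √(-1 - 13/3) = √(-16/3) = 4*I*√3/3)
Q(-4)*(-9) = (4*I*√3/3)*(-9) = -12*I*√3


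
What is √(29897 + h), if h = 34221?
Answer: √64118 ≈ 253.22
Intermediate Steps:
√(29897 + h) = √(29897 + 34221) = √64118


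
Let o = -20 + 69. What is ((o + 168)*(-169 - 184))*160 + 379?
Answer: -12255781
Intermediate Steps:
o = 49
((o + 168)*(-169 - 184))*160 + 379 = ((49 + 168)*(-169 - 184))*160 + 379 = (217*(-353))*160 + 379 = -76601*160 + 379 = -12256160 + 379 = -12255781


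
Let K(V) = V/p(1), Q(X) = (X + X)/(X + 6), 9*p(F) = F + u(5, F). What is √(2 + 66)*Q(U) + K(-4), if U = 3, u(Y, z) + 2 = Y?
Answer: -9 + 4*√17/3 ≈ -3.5025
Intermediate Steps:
u(Y, z) = -2 + Y
p(F) = ⅓ + F/9 (p(F) = (F + (-2 + 5))/9 = (F + 3)/9 = (3 + F)/9 = ⅓ + F/9)
Q(X) = 2*X/(6 + X) (Q(X) = (2*X)/(6 + X) = 2*X/(6 + X))
K(V) = 9*V/4 (K(V) = V/(⅓ + (⅑)*1) = V/(⅓ + ⅑) = V/(4/9) = V*(9/4) = 9*V/4)
√(2 + 66)*Q(U) + K(-4) = √(2 + 66)*(2*3/(6 + 3)) + (9/4)*(-4) = √68*(2*3/9) - 9 = (2*√17)*(2*3*(⅑)) - 9 = (2*√17)*(⅔) - 9 = 4*√17/3 - 9 = -9 + 4*√17/3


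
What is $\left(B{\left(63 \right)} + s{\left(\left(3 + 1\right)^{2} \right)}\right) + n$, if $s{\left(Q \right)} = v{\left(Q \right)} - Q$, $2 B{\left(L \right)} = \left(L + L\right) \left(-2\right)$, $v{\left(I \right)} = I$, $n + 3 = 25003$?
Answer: $24874$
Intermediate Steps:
$n = 25000$ ($n = -3 + 25003 = 25000$)
$B{\left(L \right)} = - 2 L$ ($B{\left(L \right)} = \frac{\left(L + L\right) \left(-2\right)}{2} = \frac{2 L \left(-2\right)}{2} = \frac{\left(-4\right) L}{2} = - 2 L$)
$s{\left(Q \right)} = 0$ ($s{\left(Q \right)} = Q - Q = 0$)
$\left(B{\left(63 \right)} + s{\left(\left(3 + 1\right)^{2} \right)}\right) + n = \left(\left(-2\right) 63 + 0\right) + 25000 = \left(-126 + 0\right) + 25000 = -126 + 25000 = 24874$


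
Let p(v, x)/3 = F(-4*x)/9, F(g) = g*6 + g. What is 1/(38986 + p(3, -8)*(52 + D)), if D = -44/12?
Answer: 9/383354 ≈ 2.3477e-5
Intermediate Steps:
F(g) = 7*g (F(g) = 6*g + g = 7*g)
D = -11/3 (D = -44*1/12 = -11/3 ≈ -3.6667)
p(v, x) = -28*x/3 (p(v, x) = 3*((7*(-4*x))/9) = 3*(-28*x*(1/9)) = 3*(-28*x/9) = -28*x/3)
1/(38986 + p(3, -8)*(52 + D)) = 1/(38986 + (-28/3*(-8))*(52 - 11/3)) = 1/(38986 + (224/3)*(145/3)) = 1/(38986 + 32480/9) = 1/(383354/9) = 9/383354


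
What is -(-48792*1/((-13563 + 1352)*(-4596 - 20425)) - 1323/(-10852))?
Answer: -403688592429/3315627089212 ≈ -0.12175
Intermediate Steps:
-(-48792*1/((-13563 + 1352)*(-4596 - 20425)) - 1323/(-10852)) = -(-48792/((-12211*(-25021))) - 1323*(-1/10852)) = -(-48792/305531431 + 1323/10852) = -1*403688592429/3315627089212 = -403688592429/3315627089212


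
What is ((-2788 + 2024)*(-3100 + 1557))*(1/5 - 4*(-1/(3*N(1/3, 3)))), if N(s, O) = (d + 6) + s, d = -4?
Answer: 31829004/35 ≈ 9.0940e+5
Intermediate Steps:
N(s, O) = 2 + s (N(s, O) = (-4 + 6) + s = 2 + s)
((-2788 + 2024)*(-3100 + 1557))*(1/5 - 4*(-1/(3*N(1/3, 3)))) = ((-2788 + 2024)*(-3100 + 1557))*(1/5 - 4*(-1/(3*(2 + 1/3)))) = (-764*(-1543))*(1*(⅕) - 4*(-1/(3*(2 + ⅓)))) = 1178852*(⅕ - 4/((-3*7/3))) = 1178852*(⅕ - 4/(-7)) = 1178852*(⅕ - 4*(-⅐)) = 1178852*(⅕ + 4/7) = 1178852*(27/35) = 31829004/35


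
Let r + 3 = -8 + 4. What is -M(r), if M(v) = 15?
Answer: -15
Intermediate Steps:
r = -7 (r = -3 + (-8 + 4) = -3 - 4 = -7)
-M(r) = -1*15 = -15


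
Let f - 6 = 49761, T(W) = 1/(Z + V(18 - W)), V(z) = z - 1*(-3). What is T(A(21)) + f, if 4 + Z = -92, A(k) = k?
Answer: 4777631/96 ≈ 49767.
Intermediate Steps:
V(z) = 3 + z (V(z) = z + 3 = 3 + z)
Z = -96 (Z = -4 - 92 = -96)
T(W) = 1/(-75 - W) (T(W) = 1/(-96 + (3 + (18 - W))) = 1/(-96 + (21 - W)) = 1/(-75 - W))
f = 49767 (f = 6 + 49761 = 49767)
T(A(21)) + f = -1/(75 + 21) + 49767 = -1/96 + 49767 = 4777631/96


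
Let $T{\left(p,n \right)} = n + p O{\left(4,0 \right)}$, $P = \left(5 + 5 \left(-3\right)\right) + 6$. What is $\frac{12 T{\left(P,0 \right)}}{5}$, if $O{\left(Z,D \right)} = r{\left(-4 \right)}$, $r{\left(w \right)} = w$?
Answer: $\frac{192}{5} \approx 38.4$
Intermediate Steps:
$O{\left(Z,D \right)} = -4$
$P = -4$ ($P = \left(5 - 15\right) + 6 = -10 + 6 = -4$)
$T{\left(p,n \right)} = n - 4 p$ ($T{\left(p,n \right)} = n + p \left(-4\right) = n - 4 p$)
$\frac{12 T{\left(P,0 \right)}}{5} = \frac{12 \left(0 - -16\right)}{5} = 12 \left(0 + 16\right) \frac{1}{5} = 12 \cdot 16 \cdot \frac{1}{5} = 192 \cdot \frac{1}{5} = \frac{192}{5}$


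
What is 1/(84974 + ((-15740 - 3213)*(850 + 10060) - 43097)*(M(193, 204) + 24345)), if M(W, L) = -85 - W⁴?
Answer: 1/286955704614348281 ≈ 3.4849e-18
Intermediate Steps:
1/(84974 + ((-15740 - 3213)*(850 + 10060) - 43097)*(M(193, 204) + 24345)) = 1/(84974 + ((-15740 - 3213)*(850 + 10060) - 43097)*((-85 - 1*193⁴) + 24345)) = 1/(84974 + (-18953*10910 - 43097)*((-85 - 1*1387488001) + 24345)) = 1/(84974 + (-206777230 - 43097)*((-85 - 1387488001) + 24345)) = 1/(84974 - 206820327*(-1387488086 + 24345)) = 1/(84974 - 206820327*(-1387463741)) = 1/(84974 + 286955704614263307) = 1/286955704614348281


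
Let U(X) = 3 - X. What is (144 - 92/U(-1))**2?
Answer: 14641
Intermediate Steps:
(144 - 92/U(-1))**2 = (144 - 92/(3 - 1*(-1)))**2 = (144 - 92/(3 + 1))**2 = (144 - 92/4)**2 = (144 - 92*1/4)**2 = (144 - 23)**2 = 121**2 = 14641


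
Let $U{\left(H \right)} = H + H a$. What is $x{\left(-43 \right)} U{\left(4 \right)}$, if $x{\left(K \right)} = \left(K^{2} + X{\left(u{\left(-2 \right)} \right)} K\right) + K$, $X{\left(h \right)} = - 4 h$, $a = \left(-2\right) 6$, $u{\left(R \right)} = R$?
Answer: $-64328$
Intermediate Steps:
$a = -12$
$X{\left(h \right)} = - 4 h$
$U{\left(H \right)} = - 11 H$ ($U{\left(H \right)} = H + H \left(-12\right) = H - 12 H = - 11 H$)
$x{\left(K \right)} = K^{2} + 9 K$ ($x{\left(K \right)} = \left(K^{2} + \left(-4\right) \left(-2\right) K\right) + K = \left(K^{2} + 8 K\right) + K = K^{2} + 9 K$)
$x{\left(-43 \right)} U{\left(4 \right)} = - 43 \left(9 - 43\right) \left(\left(-11\right) 4\right) = \left(-43\right) \left(-34\right) \left(-44\right) = 1462 \left(-44\right) = -64328$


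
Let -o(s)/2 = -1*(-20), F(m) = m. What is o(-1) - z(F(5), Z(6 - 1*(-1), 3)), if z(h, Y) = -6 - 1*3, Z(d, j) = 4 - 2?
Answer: -31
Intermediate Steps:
Z(d, j) = 2
o(s) = -40 (o(s) = -(-2)*(-20) = -2*20 = -40)
z(h, Y) = -9 (z(h, Y) = -6 - 3 = -9)
o(-1) - z(F(5), Z(6 - 1*(-1), 3)) = -40 - 1*(-9) = -40 + 9 = -31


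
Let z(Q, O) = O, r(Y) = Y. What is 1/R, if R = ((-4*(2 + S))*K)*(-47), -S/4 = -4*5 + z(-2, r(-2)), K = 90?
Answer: 1/1522800 ≈ 6.5669e-7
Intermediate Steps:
S = 88 (S = -4*(-4*5 - 2) = -4*(-20 - 2) = -4*(-22) = 88)
R = 1522800 (R = (-4*(2 + 88)*90)*(-47) = (-4*90*90)*(-47) = -360*90*(-47) = -32400*(-47) = 1522800)
1/R = 1/1522800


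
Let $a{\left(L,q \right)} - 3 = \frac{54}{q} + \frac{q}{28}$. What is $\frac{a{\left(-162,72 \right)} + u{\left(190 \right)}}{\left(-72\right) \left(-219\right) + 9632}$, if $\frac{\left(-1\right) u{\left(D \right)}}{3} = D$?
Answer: $- \frac{15783}{711200} \approx -0.022192$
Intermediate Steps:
$u{\left(D \right)} = - 3 D$
$a{\left(L,q \right)} = 3 + \frac{54}{q} + \frac{q}{28}$ ($a{\left(L,q \right)} = 3 + \left(\frac{54}{q} + \frac{q}{28}\right) = 3 + \frac{54}{q} + \frac{q}{28}$)
$\frac{a{\left(-162,72 \right)} + u{\left(190 \right)}}{\left(-72\right) \left(-219\right) + 9632} = \frac{\left(3 + \frac{54}{72} + \frac{1}{28} \cdot 72\right) - 570}{\left(-72\right) \left(-219\right) + 9632} = \frac{\left(3 + 54 \cdot \frac{1}{72} + \frac{18}{7}\right) - 570}{15768 + 9632} = \frac{\left(3 + \frac{3}{4} + \frac{18}{7}\right) - 570}{25400} = \left(\frac{177}{28} - 570\right) \frac{1}{25400} = \left(- \frac{15783}{28}\right) \frac{1}{25400} = - \frac{15783}{711200}$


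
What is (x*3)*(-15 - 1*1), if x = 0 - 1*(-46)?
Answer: -2208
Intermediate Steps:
x = 46 (x = 0 + 46 = 46)
(x*3)*(-15 - 1*1) = (46*3)*(-15 - 1*1) = 138*(-15 - 1) = 138*(-16) = -2208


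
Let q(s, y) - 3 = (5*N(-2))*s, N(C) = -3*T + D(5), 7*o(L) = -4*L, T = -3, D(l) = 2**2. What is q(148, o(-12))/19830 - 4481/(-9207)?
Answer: 59152397/60858270 ≈ 0.97197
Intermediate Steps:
D(l) = 4
o(L) = -4*L/7 (o(L) = (-4*L)/7 = -4*L/7)
N(C) = 13 (N(C) = -3*(-3) + 4 = 9 + 4 = 13)
q(s, y) = 3 + 65*s (q(s, y) = 3 + (5*13)*s = 3 + 65*s)
q(148, o(-12))/19830 - 4481/(-9207) = (3 + 65*148)/19830 - 4481/(-9207) = (3 + 9620)*(1/19830) - 4481*(-1/9207) = 9623*(1/19830) + 4481/9207 = 9623/19830 + 4481/9207 = 59152397/60858270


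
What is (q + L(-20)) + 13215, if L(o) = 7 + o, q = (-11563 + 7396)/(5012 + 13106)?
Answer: 239189669/18118 ≈ 13202.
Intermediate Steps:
q = -4167/18118 ≈ -0.22999
(q + L(-20)) + 13215 = (-4167/18118 + (7 - 20)) + 13215 = (-4167/18118 - 13) + 13215 = -239701/18118 + 13215 = 239189669/18118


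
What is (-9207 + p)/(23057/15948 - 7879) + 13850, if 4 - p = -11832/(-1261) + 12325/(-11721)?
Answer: 1714638458644497778/123790159503569 ≈ 13851.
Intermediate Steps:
p = -64020323/14780181 (p = 4 - (-11832/(-1261) + 12325/(-11721)) = 4 - (-11832*(-1/1261) + 12325*(-1/11721)) = 4 - (11832/1261 - 12325/11721) = 4 - 1*123141047/14780181 = 4 - 123141047/14780181 = -64020323/14780181 ≈ -4.3315)
(-9207 + p)/(23057/15948 - 7879) + 13850 = (-9207 - 64020323/14780181)/(23057/15948 - 7879) + 13850 = -136145146790/(14780181*(23057*(1/15948) - 7879)) + 13850 = -136145146790/(14780181*(23057/15948 - 7879)) + 13850 = -136145146790/(14780181*(-125631235/15948)) + 13850 = -136145146790/14780181*(-15948/125631235) + 13850 = 144749520067128/123790159503569 + 13850 = 1714638458644497778/123790159503569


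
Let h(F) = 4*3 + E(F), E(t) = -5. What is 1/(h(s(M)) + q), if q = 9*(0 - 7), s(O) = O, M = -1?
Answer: -1/56 ≈ -0.017857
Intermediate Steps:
q = -63 (q = 9*(-7) = -63)
h(F) = 7 (h(F) = 4*3 - 5 = 12 - 5 = 7)
1/(h(s(M)) + q) = 1/(7 - 63) = 1/(-56) = -1/56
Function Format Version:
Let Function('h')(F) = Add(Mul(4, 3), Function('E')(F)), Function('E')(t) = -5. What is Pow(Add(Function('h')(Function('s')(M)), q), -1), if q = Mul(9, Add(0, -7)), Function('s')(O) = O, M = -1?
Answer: Rational(-1, 56) ≈ -0.017857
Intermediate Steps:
q = -63 (q = Mul(9, -7) = -63)
Function('h')(F) = 7 (Function('h')(F) = Add(Mul(4, 3), -5) = Add(12, -5) = 7)
Pow(Add(Function('h')(Function('s')(M)), q), -1) = Pow(Add(7, -63), -1) = Pow(-56, -1) = Rational(-1, 56)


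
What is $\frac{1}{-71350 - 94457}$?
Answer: $- \frac{1}{165807} \approx -6.0311 \cdot 10^{-6}$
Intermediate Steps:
$\frac{1}{-71350 - 94457} = \frac{1}{-165807} = - \frac{1}{165807}$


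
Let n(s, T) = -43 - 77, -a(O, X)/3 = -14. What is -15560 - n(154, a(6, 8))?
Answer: -15440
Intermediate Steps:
a(O, X) = 42 (a(O, X) = -3*(-14) = 42)
n(s, T) = -120
-15560 - n(154, a(6, 8)) = -15560 - 1*(-120) = -15560 + 120 = -15440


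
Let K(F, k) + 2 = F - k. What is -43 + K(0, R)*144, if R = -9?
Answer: 965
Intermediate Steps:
K(F, k) = -2 + F - k (K(F, k) = -2 + (F - k) = -2 + F - k)
-43 + K(0, R)*144 = -43 + (-2 + 0 - 1*(-9))*144 = -43 + (-2 + 0 + 9)*144 = -43 + 7*144 = -43 + 1008 = 965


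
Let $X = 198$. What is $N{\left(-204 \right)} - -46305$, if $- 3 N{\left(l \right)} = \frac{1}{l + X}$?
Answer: $\frac{833491}{18} \approx 46305.0$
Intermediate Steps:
$N{\left(l \right)} = - \frac{1}{3 \left(198 + l\right)}$ ($N{\left(l \right)} = - \frac{1}{3 \left(l + 198\right)} = - \frac{1}{3 \left(198 + l\right)}$)
$N{\left(-204 \right)} - -46305 = - \frac{1}{594 + 3 \left(-204\right)} - -46305 = - \frac{1}{594 - 612} + 46305 = - \frac{1}{-18} + 46305 = \left(-1\right) \left(- \frac{1}{18}\right) + 46305 = \frac{1}{18} + 46305 = \frac{833491}{18}$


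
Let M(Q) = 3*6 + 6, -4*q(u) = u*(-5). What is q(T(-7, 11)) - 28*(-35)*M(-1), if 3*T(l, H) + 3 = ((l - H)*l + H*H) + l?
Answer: 94475/4 ≈ 23619.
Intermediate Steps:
T(l, H) = -1 + l/3 + H²/3 + l*(l - H)/3 (T(l, H) = -1 + (((l - H)*l + H*H) + l)/3 = -1 + ((l*(l - H) + H²) + l)/3 = -1 + ((H² + l*(l - H)) + l)/3 = -1 + (l + H² + l*(l - H))/3 = -1 + (l/3 + H²/3 + l*(l - H)/3) = -1 + l/3 + H²/3 + l*(l - H)/3)
q(u) = 5*u/4 (q(u) = -u*(-5)/4 = -(-5)*u/4 = 5*u/4)
M(Q) = 24 (M(Q) = 18 + 6 = 24)
q(T(-7, 11)) - 28*(-35)*M(-1) = 5*(-1 + (⅓)*(-7) + (⅓)*11² + (⅓)*(-7)² - ⅓*11*(-7))/4 - 28*(-35)*24 = 5*(-1 - 7/3 + (⅓)*121 + (⅓)*49 + 77/3)/4 - (-980)*24 = 5*(-1 - 7/3 + 121/3 + 49/3 + 77/3)/4 - 1*(-23520) = (5/4)*79 + 23520 = 395/4 + 23520 = 94475/4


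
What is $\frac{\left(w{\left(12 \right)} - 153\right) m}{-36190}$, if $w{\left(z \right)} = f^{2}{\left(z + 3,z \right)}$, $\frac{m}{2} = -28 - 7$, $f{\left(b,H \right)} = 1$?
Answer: $- \frac{152}{517} \approx -0.294$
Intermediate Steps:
$m = -70$ ($m = 2 \left(-28 - 7\right) = 2 \left(-35\right) = -70$)
$w{\left(z \right)} = 1$ ($w{\left(z \right)} = 1^{2} = 1$)
$\frac{\left(w{\left(12 \right)} - 153\right) m}{-36190} = \frac{\left(1 - 153\right) \left(-70\right)}{-36190} = \left(-152\right) \left(-70\right) \left(- \frac{1}{36190}\right) = 10640 \left(- \frac{1}{36190}\right) = - \frac{152}{517}$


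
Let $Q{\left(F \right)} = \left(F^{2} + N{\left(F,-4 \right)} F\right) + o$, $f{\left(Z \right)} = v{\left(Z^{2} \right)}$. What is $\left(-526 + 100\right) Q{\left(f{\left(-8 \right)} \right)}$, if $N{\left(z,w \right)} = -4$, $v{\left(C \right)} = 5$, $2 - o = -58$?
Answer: $-27690$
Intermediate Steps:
$o = 60$ ($o = 2 - -58 = 2 + 58 = 60$)
$f{\left(Z \right)} = 5$
$Q{\left(F \right)} = 60 + F^{2} - 4 F$ ($Q{\left(F \right)} = \left(F^{2} - 4 F\right) + 60 = 60 + F^{2} - 4 F$)
$\left(-526 + 100\right) Q{\left(f{\left(-8 \right)} \right)} = \left(-526 + 100\right) \left(60 + 5^{2} - 20\right) = - 426 \left(60 + 25 - 20\right) = \left(-426\right) 65 = -27690$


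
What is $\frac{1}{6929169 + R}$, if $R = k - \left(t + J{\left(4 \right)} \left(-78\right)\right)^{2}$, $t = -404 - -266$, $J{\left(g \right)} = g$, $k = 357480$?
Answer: $\frac{1}{7084149} \approx 1.4116 \cdot 10^{-7}$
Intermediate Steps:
$t = -138$ ($t = -404 + 266 = -138$)
$R = 154980$ ($R = 357480 - \left(-138 + 4 \left(-78\right)\right)^{2} = 357480 - \left(-138 - 312\right)^{2} = 357480 - \left(-450\right)^{2} = 357480 - 202500 = 154980$)
$\frac{1}{6929169 + R} = \frac{1}{6929169 + 154980} = \frac{1}{7084149}$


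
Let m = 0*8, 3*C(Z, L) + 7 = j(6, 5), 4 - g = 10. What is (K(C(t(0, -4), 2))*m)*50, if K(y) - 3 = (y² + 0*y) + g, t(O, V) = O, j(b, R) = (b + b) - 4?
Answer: 0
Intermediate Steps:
g = -6 (g = 4 - 1*10 = 4 - 10 = -6)
j(b, R) = -4 + 2*b (j(b, R) = 2*b - 4 = -4 + 2*b)
C(Z, L) = ⅓ (C(Z, L) = -7/3 + (-4 + 2*6)/3 = -7/3 + (-4 + 12)/3 = -7/3 + (⅓)*8 = -7/3 + 8/3 = ⅓)
m = 0
K(y) = -3 + y² (K(y) = 3 + ((y² + 0*y) - 6) = 3 + ((y² + 0) - 6) = 3 + (y² - 6) = 3 + (-6 + y²) = -3 + y²)
(K(C(t(0, -4), 2))*m)*50 = ((-3 + (⅓)²)*0)*50 = ((-3 + ⅑)*0)*50 = -26/9*0*50 = 0*50 = 0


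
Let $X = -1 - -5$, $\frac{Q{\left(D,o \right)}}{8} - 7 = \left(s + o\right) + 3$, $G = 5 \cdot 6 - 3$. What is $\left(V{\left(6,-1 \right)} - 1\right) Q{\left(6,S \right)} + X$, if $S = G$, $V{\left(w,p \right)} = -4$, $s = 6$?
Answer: $-1716$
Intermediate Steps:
$G = 27$ ($G = 30 - 3 = 27$)
$S = 27$
$Q{\left(D,o \right)} = 128 + 8 o$ ($Q{\left(D,o \right)} = 56 + 8 \left(\left(6 + o\right) + 3\right) = 56 + 8 \left(9 + o\right) = 56 + \left(72 + 8 o\right) = 128 + 8 o$)
$X = 4$ ($X = -1 + 5 = 4$)
$\left(V{\left(6,-1 \right)} - 1\right) Q{\left(6,S \right)} + X = \left(-4 - 1\right) \left(128 + 8 \cdot 27\right) + 4 = \left(-4 - 1\right) \left(128 + 216\right) + 4 = \left(-5\right) 344 + 4 = -1720 + 4 = -1716$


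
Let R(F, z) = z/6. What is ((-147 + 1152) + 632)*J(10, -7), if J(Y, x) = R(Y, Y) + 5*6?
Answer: 155515/3 ≈ 51838.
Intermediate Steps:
R(F, z) = z/6 (R(F, z) = z*(1/6) = z/6)
J(Y, x) = 30 + Y/6 (J(Y, x) = Y/6 + 5*6 = Y/6 + 30 = 30 + Y/6)
((-147 + 1152) + 632)*J(10, -7) = ((-147 + 1152) + 632)*(30 + (1/6)*10) = (1005 + 632)*(30 + 5/3) = 1637*(95/3) = 155515/3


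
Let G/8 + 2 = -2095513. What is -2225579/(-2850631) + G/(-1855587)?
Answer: 17306025206531/1763197941799 ≈ 9.8151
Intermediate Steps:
G = -16764120 (G = -16 + 8*(-2095513) = -16 - 16764104 = -16764120)
-2225579/(-2850631) + G/(-1855587) = -2225579/(-2850631) - 16764120/(-1855587) = -2225579*(-1/2850631) - 16764120*(-1/1855587) = 2225579/2850631 + 5588040/618529 = 17306025206531/1763197941799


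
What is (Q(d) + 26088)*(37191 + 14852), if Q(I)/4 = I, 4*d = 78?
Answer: 1361757138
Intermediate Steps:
d = 39/2 (d = (¼)*78 = 39/2 ≈ 19.500)
Q(I) = 4*I
(Q(d) + 26088)*(37191 + 14852) = (4*(39/2) + 26088)*(37191 + 14852) = (78 + 26088)*52043 = 26166*52043 = 1361757138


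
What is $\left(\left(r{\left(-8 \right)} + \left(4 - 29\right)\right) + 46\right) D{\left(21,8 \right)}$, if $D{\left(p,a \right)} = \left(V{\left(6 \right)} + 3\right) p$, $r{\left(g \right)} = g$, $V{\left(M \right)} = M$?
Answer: $2457$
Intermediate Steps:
$D{\left(p,a \right)} = 9 p$ ($D{\left(p,a \right)} = \left(6 + 3\right) p = 9 p$)
$\left(\left(r{\left(-8 \right)} + \left(4 - 29\right)\right) + 46\right) D{\left(21,8 \right)} = \left(\left(-8 + \left(4 - 29\right)\right) + 46\right) 9 \cdot 21 = \left(\left(-8 + \left(4 - 29\right)\right) + 46\right) 189 = \left(\left(-8 - 25\right) + 46\right) 189 = \left(-33 + 46\right) 189 = 13 \cdot 189 = 2457$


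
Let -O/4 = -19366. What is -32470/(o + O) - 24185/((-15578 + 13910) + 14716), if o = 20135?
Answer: -397728625/181924536 ≈ -2.1862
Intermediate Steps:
O = 77464 (O = -4*(-19366) = 77464)
-32470/(o + O) - 24185/((-15578 + 13910) + 14716) = -32470/(20135 + 77464) - 24185/((-15578 + 13910) + 14716) = -32470/97599 - 24185/(-1668 + 14716) = -32470*1/97599 - 24185/13048 = -32470/97599 - 24185*1/13048 = -32470/97599 - 3455/1864 = -397728625/181924536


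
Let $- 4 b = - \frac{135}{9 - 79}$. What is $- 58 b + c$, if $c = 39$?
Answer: $\frac{1875}{28} \approx 66.964$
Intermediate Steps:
$b = - \frac{27}{56}$ ($b = - \frac{\left(-135\right) \frac{1}{9 - 79}}{4} = - \frac{\left(-135\right) \frac{1}{-70}}{4} = - \frac{\left(-135\right) \left(- \frac{1}{70}\right)}{4} = \left(- \frac{1}{4}\right) \frac{27}{14} = - \frac{27}{56} \approx -0.48214$)
$- 58 b + c = \left(-58\right) \left(- \frac{27}{56}\right) + 39 = \frac{783}{28} + 39 = \frac{1875}{28}$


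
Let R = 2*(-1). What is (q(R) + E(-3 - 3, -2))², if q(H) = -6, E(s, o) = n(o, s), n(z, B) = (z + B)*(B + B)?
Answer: 8100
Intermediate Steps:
n(z, B) = 2*B*(B + z) (n(z, B) = (B + z)*(2*B) = 2*B*(B + z))
E(s, o) = 2*s*(o + s) (E(s, o) = 2*s*(s + o) = 2*s*(o + s))
R = -2
(q(R) + E(-3 - 3, -2))² = (-6 + 2*(-3 - 3)*(-2 + (-3 - 3)))² = (-6 + 2*(-6)*(-2 - 6))² = (-6 + 2*(-6)*(-8))² = (-6 + 96)² = 90² = 8100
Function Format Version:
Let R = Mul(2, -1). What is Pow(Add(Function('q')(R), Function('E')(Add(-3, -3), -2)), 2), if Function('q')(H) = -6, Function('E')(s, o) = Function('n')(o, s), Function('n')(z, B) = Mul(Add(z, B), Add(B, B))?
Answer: 8100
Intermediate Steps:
Function('n')(z, B) = Mul(2, B, Add(B, z)) (Function('n')(z, B) = Mul(Add(B, z), Mul(2, B)) = Mul(2, B, Add(B, z)))
Function('E')(s, o) = Mul(2, s, Add(o, s)) (Function('E')(s, o) = Mul(2, s, Add(s, o)) = Mul(2, s, Add(o, s)))
R = -2
Pow(Add(Function('q')(R), Function('E')(Add(-3, -3), -2)), 2) = Pow(Add(-6, Mul(2, Add(-3, -3), Add(-2, Add(-3, -3)))), 2) = Pow(Add(-6, Mul(2, -6, Add(-2, -6))), 2) = Pow(Add(-6, Mul(2, -6, -8)), 2) = Pow(Add(-6, 96), 2) = Pow(90, 2) = 8100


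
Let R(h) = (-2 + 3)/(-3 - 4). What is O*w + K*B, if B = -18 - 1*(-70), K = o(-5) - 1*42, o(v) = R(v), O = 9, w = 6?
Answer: -14962/7 ≈ -2137.4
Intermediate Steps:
R(h) = -⅐ (R(h) = 1/(-7) = 1*(-⅐) = -⅐)
o(v) = -⅐
K = -295/7 (K = -⅐ - 1*42 = -⅐ - 42 = -295/7 ≈ -42.143)
B = 52 (B = -18 + 70 = 52)
O*w + K*B = 9*6 - 295/7*52 = 54 - 15340/7 = -14962/7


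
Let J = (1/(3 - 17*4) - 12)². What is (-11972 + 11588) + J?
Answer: -1012439/4225 ≈ -239.63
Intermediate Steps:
J = 609961/4225 (J = (1/(3 - 68) - 12)² = (1/(-65) - 12)² = (-1/65 - 12)² = (-781/65)² = 609961/4225 ≈ 144.37)
(-11972 + 11588) + J = (-11972 + 11588) + 609961/4225 = -384 + 609961/4225 = -1012439/4225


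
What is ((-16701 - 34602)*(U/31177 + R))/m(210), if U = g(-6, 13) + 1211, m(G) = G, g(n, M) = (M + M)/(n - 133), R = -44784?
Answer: 474127444340907/43336030 ≈ 1.0941e+7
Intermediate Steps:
g(n, M) = 2*M/(-133 + n) (g(n, M) = (2*M)/(-133 + n) = 2*M/(-133 + n))
U = 168303/139 (U = 2*13/(-133 - 6) + 1211 = 2*13/(-139) + 1211 = 2*13*(-1/139) + 1211 = -26/139 + 1211 = 168303/139 ≈ 1210.8)
((-16701 - 34602)*(U/31177 + R))/m(210) = ((-16701 - 34602)*((168303/139)/31177 - 44784))/210 = -51303*((168303/139)*(1/31177) - 44784)*(1/210) = -51303*(168303/4333603 - 44784)*(1/210) = -51303*(-194075908449/4333603)*(1/210) = (9956676331159047/4333603)*(1/210) = 474127444340907/43336030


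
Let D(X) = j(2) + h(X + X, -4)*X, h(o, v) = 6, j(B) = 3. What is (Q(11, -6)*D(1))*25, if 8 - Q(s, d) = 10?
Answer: -450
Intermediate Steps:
Q(s, d) = -2 (Q(s, d) = 8 - 1*10 = 8 - 10 = -2)
D(X) = 3 + 6*X
(Q(11, -6)*D(1))*25 = -2*(3 + 6*1)*25 = -2*(3 + 6)*25 = -2*9*25 = -18*25 = -450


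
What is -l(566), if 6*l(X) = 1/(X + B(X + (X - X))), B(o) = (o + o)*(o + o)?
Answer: -1/7691940 ≈ -1.3001e-7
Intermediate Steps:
B(o) = 4*o² (B(o) = (2*o)*(2*o) = 4*o²)
l(X) = 1/(6*(X + 4*X²)) (l(X) = 1/(6*(X + 4*(X + (X - X))²)) = 1/(6*(X + 4*(X + 0)²)) = 1/(6*(X + 4*X²)))
-l(566) = -1/(6*566*(1 + 4*566)) = -1/(6*566*(1 + 2264)) = -1/(6*566*2265) = -1*1/7691940 = -1/7691940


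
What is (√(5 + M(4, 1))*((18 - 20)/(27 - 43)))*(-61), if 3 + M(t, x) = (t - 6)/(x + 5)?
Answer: -61*√15/24 ≈ -9.8438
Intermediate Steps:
M(t, x) = -3 + (-6 + t)/(5 + x) (M(t, x) = -3 + (t - 6)/(x + 5) = -3 + (-6 + t)/(5 + x))
(√(5 + M(4, 1))*((18 - 20)/(27 - 43)))*(-61) = (√(5 + (-21 + 4 - 3*1)/(5 + 1))*((18 - 20)/(27 - 43)))*(-61) = (√(5 + (-21 + 4 - 3)/6)*(-2/(-16)))*(-61) = (√(5 + (⅙)*(-20))*(-2*(-1/16)))*(-61) = (√(5 - 10/3)*(⅛))*(-61) = (√(5/3)*(⅛))*(-61) = ((√15/3)*(⅛))*(-61) = (√15/24)*(-61) = -61*√15/24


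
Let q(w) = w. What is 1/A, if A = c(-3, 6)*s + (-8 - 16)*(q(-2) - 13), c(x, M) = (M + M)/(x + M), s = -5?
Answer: 1/340 ≈ 0.0029412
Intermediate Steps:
c(x, M) = 2*M/(M + x) (c(x, M) = (2*M)/(M + x) = 2*M/(M + x))
A = 340 (A = (2*6/(6 - 3))*(-5) + (-8 - 16)*(-2 - 13) = (2*6/3)*(-5) - 24*(-15) = (2*6*(⅓))*(-5) + 360 = 4*(-5) + 360 = -20 + 360 = 340)
1/A = 1/340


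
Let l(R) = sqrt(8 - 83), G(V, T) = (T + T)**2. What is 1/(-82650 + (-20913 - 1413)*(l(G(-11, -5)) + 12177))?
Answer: I/(6*(-45324392*I + 18605*sqrt(3))) ≈ -3.6772e-9 + 2.6144e-12*I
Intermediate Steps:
G(V, T) = 4*T**2 (G(V, T) = (2*T)**2 = 4*T**2)
l(R) = 5*I*sqrt(3) (l(R) = sqrt(-75) = 5*I*sqrt(3))
1/(-82650 + (-20913 - 1413)*(l(G(-11, -5)) + 12177)) = 1/(-82650 + (-20913 - 1413)*(5*I*sqrt(3) + 12177)) = 1/(-82650 - 22326*(12177 + 5*I*sqrt(3))) = 1/(-82650 + (-271863702 - 111630*I*sqrt(3))) = 1/(-271946352 - 111630*I*sqrt(3))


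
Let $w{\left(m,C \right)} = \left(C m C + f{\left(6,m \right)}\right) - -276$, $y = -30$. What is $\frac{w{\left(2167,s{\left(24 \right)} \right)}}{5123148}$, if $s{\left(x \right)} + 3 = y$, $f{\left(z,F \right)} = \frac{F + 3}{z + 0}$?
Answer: $\frac{3540751}{7684722} \approx 0.46075$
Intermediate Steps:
$f{\left(z,F \right)} = \frac{3 + F}{z}$
$s{\left(x \right)} = -33$ ($s{\left(x \right)} = -3 - 30 = -33$)
$w{\left(m,C \right)} = \frac{553}{2} + \frac{m}{6} + m C^{2}$ ($w{\left(m,C \right)} = \left(C m C + \frac{3 + m}{6}\right) - -276 = \left(m C^{2} + \frac{3 + m}{6}\right) + 276 = \left(m C^{2} + \left(\frac{1}{2} + \frac{m}{6}\right)\right) + 276 = \left(\frac{1}{2} + \frac{m}{6} + m C^{2}\right) + 276 = \frac{553}{2} + \frac{m}{6} + m C^{2}$)
$\frac{w{\left(2167,s{\left(24 \right)} \right)}}{5123148} = \frac{\frac{553}{2} + \frac{1}{6} \cdot 2167 + 2167 \left(-33\right)^{2}}{5123148} = \left(\frac{553}{2} + \frac{2167}{6} + 2167 \cdot 1089\right) \frac{1}{5123148} = \left(\frac{553}{2} + \frac{2167}{6} + 2359863\right) \frac{1}{5123148} = \frac{7081502}{3} \cdot \frac{1}{5123148} = \frac{3540751}{7684722}$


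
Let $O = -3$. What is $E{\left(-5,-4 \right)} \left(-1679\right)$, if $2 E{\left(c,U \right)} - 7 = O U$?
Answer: $- \frac{31901}{2} \approx -15951.0$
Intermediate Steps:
$E{\left(c,U \right)} = \frac{7}{2} - \frac{3 U}{2}$ ($E{\left(c,U \right)} = \frac{7}{2} + \frac{\left(-3\right) U}{2} = \frac{7}{2} - \frac{3 U}{2}$)
$E{\left(-5,-4 \right)} \left(-1679\right) = \left(\frac{7}{2} - -6\right) \left(-1679\right) = \left(\frac{7}{2} + 6\right) \left(-1679\right) = \frac{19}{2} \left(-1679\right) = - \frac{31901}{2}$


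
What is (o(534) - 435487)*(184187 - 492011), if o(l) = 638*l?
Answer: 29180176080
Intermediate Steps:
(o(534) - 435487)*(184187 - 492011) = (638*534 - 435487)*(184187 - 492011) = (340692 - 435487)*(-307824) = -94795*(-307824) = 29180176080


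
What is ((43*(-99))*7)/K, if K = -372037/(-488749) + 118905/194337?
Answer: -943456349164329/43471751438 ≈ -21703.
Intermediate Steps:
K = 43471751438/31660671471 (K = -372037*(-1/488749) + 118905*(1/194337) = 372037/488749 + 39635/64779 = 43471751438/31660671471 ≈ 1.3731)
((43*(-99))*7)/K = ((43*(-99))*7)/(43471751438/31660671471) = -4257*7*(31660671471/43471751438) = -29799*31660671471/43471751438 = -943456349164329/43471751438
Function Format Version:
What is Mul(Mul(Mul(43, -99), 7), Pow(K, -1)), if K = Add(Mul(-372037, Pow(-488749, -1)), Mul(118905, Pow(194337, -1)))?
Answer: Rational(-943456349164329, 43471751438) ≈ -21703.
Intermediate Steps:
K = Rational(43471751438, 31660671471) (K = Add(Mul(-372037, Rational(-1, 488749)), Mul(118905, Rational(1, 194337))) = Add(Rational(372037, 488749), Rational(39635, 64779)) = Rational(43471751438, 31660671471) ≈ 1.3731)
Mul(Mul(Mul(43, -99), 7), Pow(K, -1)) = Mul(Mul(Mul(43, -99), 7), Pow(Rational(43471751438, 31660671471), -1)) = Mul(Mul(-4257, 7), Rational(31660671471, 43471751438)) = Mul(-29799, Rational(31660671471, 43471751438)) = Rational(-943456349164329, 43471751438)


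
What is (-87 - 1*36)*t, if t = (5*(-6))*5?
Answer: 18450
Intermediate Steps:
t = -150 (t = -30*5 = -150)
(-87 - 1*36)*t = (-87 - 1*36)*(-150) = (-87 - 36)*(-150) = -123*(-150) = 18450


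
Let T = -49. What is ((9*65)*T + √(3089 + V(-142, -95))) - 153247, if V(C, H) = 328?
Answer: -181912 + √3417 ≈ -1.8185e+5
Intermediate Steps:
((9*65)*T + √(3089 + V(-142, -95))) - 153247 = ((9*65)*(-49) + √(3089 + 328)) - 153247 = (585*(-49) + √3417) - 153247 = (-28665 + √3417) - 153247 = -181912 + √3417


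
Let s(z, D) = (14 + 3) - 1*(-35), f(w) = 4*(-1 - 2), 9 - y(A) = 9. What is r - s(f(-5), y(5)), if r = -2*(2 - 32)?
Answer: 8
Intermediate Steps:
y(A) = 0 (y(A) = 9 - 1*9 = 9 - 9 = 0)
f(w) = -12 (f(w) = 4*(-3) = -12)
r = 60 (r = -2*(-30) = 60)
s(z, D) = 52 (s(z, D) = 17 + 35 = 52)
r - s(f(-5), y(5)) = 60 - 1*52 = 60 - 52 = 8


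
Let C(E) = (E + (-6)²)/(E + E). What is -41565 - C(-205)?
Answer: -17041819/410 ≈ -41565.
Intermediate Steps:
C(E) = (36 + E)/(2*E) (C(E) = (E + 36)/((2*E)) = (36 + E)*(1/(2*E)) = (36 + E)/(2*E))
-41565 - C(-205) = -41565 - (36 - 205)/(2*(-205)) = -41565 - (-1)*(-169)/(2*205) = -41565 - 1*169/410 = -41565 - 169/410 = -17041819/410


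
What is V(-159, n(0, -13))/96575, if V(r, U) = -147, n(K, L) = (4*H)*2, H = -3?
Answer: -147/96575 ≈ -0.0015221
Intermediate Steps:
n(K, L) = -24 (n(K, L) = (4*(-3))*2 = -12*2 = -24)
V(-159, n(0, -13))/96575 = -147/96575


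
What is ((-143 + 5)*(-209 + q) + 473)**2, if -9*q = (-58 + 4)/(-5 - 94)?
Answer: 104043018249/121 ≈ 8.5986e+8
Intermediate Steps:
q = -2/33 (q = -(-58 + 4)/(9*(-5 - 94)) = -(-6)/(-99) = -(-6)*(-1)/99 = -1/9*6/11 = -2/33 ≈ -0.060606)
((-143 + 5)*(-209 + q) + 473)**2 = ((-143 + 5)*(-209 - 2/33) + 473)**2 = (-138*(-6899/33) + 473)**2 = (317354/11 + 473)**2 = (322557/11)**2 = 104043018249/121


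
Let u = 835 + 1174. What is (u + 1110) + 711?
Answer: 3830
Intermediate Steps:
u = 2009
(u + 1110) + 711 = (2009 + 1110) + 711 = 3119 + 711 = 3830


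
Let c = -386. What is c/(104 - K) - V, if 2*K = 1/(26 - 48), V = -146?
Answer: 651258/4577 ≈ 142.29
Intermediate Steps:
K = -1/44 (K = 1/(2*(26 - 48)) = (½)/(-22) = (½)*(-1/22) = -1/44 ≈ -0.022727)
c/(104 - K) - V = -386/(104 - 1*(-1/44)) - 1*(-146) = -386/(104 + 1/44) + 146 = -386/4577/44 + 146 = -386*44/4577 + 146 = -16984/4577 + 146 = 651258/4577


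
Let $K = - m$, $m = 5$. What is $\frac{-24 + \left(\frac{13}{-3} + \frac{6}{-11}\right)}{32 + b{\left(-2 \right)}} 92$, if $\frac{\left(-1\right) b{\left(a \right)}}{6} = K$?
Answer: $- \frac{43838}{1023} \approx -42.852$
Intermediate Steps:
$K = -5$ ($K = \left(-1\right) 5 = -5$)
$b{\left(a \right)} = 30$ ($b{\left(a \right)} = \left(-6\right) \left(-5\right) = 30$)
$\frac{-24 + \left(\frac{13}{-3} + \frac{6}{-11}\right)}{32 + b{\left(-2 \right)}} 92 = \frac{-24 + \left(\frac{13}{-3} + \frac{6}{-11}\right)}{32 + 30} \cdot 92 = \frac{-24 + \left(13 \left(- \frac{1}{3}\right) + 6 \left(- \frac{1}{11}\right)\right)}{62} \cdot 92 = \left(-24 - \frac{161}{33}\right) \frac{1}{62} \cdot 92 = \left(- \frac{953}{33}\right) \frac{1}{62} \cdot 92 = \left(- \frac{953}{2046}\right) 92 = - \frac{43838}{1023}$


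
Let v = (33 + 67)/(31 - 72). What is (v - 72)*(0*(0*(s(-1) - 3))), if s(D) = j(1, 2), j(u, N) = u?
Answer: 0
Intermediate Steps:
s(D) = 1
v = -100/41 (v = 100/(-41) = 100*(-1/41) = -100/41 ≈ -2.4390)
(v - 72)*(0*(0*(s(-1) - 3))) = (-100/41 - 72)*(0*(0*(1 - 3))) = -0*0*(-2) = -0*0 = -3052/41*0 = 0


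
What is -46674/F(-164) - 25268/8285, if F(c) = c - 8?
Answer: 191173997/712510 ≈ 268.31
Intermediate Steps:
F(c) = -8 + c
-46674/F(-164) - 25268/8285 = -46674/(-8 - 164) - 25268/8285 = -46674/(-172) - 25268*1/8285 = -46674*(-1/172) - 25268/8285 = 23337/86 - 25268/8285 = 191173997/712510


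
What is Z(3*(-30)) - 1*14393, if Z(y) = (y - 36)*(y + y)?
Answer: 8287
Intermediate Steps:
Z(y) = 2*y*(-36 + y) (Z(y) = (-36 + y)*(2*y) = 2*y*(-36 + y))
Z(3*(-30)) - 1*14393 = 2*(3*(-30))*(-36 + 3*(-30)) - 1*14393 = 2*(-90)*(-36 - 90) - 14393 = 2*(-90)*(-126) - 14393 = 22680 - 14393 = 8287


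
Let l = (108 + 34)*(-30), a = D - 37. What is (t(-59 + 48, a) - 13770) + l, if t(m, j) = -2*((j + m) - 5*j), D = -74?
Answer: -18896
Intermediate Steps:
a = -111 (a = -74 - 37 = -111)
t(m, j) = -2*m + 8*j (t(m, j) = -2*(m - 4*j) = -2*m + 8*j)
l = -4260 (l = 142*(-30) = -4260)
(t(-59 + 48, a) - 13770) + l = ((-2*(-59 + 48) + 8*(-111)) - 13770) - 4260 = ((-2*(-11) - 888) - 13770) - 4260 = ((22 - 888) - 13770) - 4260 = (-866 - 13770) - 4260 = -14636 - 4260 = -18896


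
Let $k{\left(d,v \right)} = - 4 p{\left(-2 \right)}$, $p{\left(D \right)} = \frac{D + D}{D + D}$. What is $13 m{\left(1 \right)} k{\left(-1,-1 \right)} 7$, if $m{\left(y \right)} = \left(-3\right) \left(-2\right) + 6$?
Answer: $-4368$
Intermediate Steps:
$p{\left(D \right)} = 1$ ($p{\left(D \right)} = \frac{2 D}{2 D} = 2 D \frac{1}{2 D} = 1$)
$m{\left(y \right)} = 12$ ($m{\left(y \right)} = 6 + 6 = 12$)
$k{\left(d,v \right)} = -4$ ($k{\left(d,v \right)} = \left(-4\right) 1 = -4$)
$13 m{\left(1 \right)} k{\left(-1,-1 \right)} 7 = 13 \cdot 12 \left(-4\right) 7 = 13 \left(\left(-48\right) 7\right) = 13 \left(-336\right) = -4368$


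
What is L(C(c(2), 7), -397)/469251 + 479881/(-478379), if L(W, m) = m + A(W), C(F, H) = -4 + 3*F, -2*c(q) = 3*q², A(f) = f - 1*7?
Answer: -75129476195/74826608043 ≈ -1.0040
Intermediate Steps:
A(f) = -7 + f (A(f) = f - 7 = -7 + f)
c(q) = -3*q²/2
L(W, m) = -7 + W + m (L(W, m) = m + (-7 + W) = -7 + W + m)
L(C(c(2), 7), -397)/469251 + 479881/(-478379) = (-7 + (-4 + 3*(-3/2*2²)) - 397)/469251 + 479881/(-478379) = (-7 + (-4 + 3*(-3/2*4)) - 397)*(1/469251) + 479881*(-1/478379) = (-7 + (-4 + 3*(-6)) - 397)*(1/469251) - 479881/478379 = (-7 + (-4 - 18) - 397)*(1/469251) - 479881/478379 = (-7 - 22 - 397)*(1/469251) - 479881/478379 = -426*1/469251 - 479881/478379 = -142/156417 - 479881/478379 = -75129476195/74826608043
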